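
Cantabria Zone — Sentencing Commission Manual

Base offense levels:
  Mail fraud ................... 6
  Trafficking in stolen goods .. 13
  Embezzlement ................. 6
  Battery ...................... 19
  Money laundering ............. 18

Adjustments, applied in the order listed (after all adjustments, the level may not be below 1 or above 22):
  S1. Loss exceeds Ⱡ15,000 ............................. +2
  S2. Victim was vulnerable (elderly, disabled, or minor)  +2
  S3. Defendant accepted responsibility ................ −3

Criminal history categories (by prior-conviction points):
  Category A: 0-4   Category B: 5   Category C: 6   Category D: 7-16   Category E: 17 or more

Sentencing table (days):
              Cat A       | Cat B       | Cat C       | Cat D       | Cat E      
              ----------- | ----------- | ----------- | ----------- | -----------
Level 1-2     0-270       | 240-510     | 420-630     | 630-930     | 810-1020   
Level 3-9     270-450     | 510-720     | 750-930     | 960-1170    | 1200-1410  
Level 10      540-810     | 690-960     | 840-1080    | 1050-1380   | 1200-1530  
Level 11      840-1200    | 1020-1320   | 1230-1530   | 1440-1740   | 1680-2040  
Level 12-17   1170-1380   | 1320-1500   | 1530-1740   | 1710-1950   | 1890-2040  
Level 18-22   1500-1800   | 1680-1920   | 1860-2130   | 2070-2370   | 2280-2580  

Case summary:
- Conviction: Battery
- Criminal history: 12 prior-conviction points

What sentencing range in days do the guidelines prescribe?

Base offense level for battery: 19.
Final offense level: 19.
Criminal history: 12 prior points → Category D (7-16).
Level 19 falls in the 18-22 band.
Grid: Level 18-22 × Category D = 2070-2370 days.

2070-2370 days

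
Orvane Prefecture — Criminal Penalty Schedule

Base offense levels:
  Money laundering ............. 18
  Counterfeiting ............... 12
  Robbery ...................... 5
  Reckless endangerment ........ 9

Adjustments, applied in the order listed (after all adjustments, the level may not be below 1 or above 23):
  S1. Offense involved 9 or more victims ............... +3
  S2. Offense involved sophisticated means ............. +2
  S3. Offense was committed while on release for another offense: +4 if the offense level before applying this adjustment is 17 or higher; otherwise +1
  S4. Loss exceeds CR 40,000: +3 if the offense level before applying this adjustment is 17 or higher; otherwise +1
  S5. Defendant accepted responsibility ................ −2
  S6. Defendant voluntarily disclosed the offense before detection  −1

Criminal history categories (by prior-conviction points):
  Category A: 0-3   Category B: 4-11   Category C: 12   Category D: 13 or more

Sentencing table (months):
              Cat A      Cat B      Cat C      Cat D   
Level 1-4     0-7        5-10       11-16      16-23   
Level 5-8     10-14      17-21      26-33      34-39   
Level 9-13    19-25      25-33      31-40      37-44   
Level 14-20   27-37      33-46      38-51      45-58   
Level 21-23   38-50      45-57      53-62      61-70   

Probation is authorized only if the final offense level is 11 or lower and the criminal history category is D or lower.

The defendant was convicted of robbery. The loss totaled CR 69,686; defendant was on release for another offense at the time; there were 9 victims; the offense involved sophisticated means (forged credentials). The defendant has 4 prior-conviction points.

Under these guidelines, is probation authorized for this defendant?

Base offense level for robbery: 5.
S1 applies: 5 + 3 = 8.
S2 applies: 8 + 2 = 10.
S3 applies (level before this adjustment is 10 < 17, so +1): 10 + 1 = 11.
S4 applies (level before this adjustment is 11 < 17, so +1): 11 + 1 = 12.
S6 does not apply.
Final offense level: 12.
Criminal history: 4 prior points → Category B (4-11).
Level 12 falls in the 9-13 band.
Grid: Level 9-13 × Category B = 25-33 months.
Probation check: level 12 > 11 and category B ≤ D → not eligible.

No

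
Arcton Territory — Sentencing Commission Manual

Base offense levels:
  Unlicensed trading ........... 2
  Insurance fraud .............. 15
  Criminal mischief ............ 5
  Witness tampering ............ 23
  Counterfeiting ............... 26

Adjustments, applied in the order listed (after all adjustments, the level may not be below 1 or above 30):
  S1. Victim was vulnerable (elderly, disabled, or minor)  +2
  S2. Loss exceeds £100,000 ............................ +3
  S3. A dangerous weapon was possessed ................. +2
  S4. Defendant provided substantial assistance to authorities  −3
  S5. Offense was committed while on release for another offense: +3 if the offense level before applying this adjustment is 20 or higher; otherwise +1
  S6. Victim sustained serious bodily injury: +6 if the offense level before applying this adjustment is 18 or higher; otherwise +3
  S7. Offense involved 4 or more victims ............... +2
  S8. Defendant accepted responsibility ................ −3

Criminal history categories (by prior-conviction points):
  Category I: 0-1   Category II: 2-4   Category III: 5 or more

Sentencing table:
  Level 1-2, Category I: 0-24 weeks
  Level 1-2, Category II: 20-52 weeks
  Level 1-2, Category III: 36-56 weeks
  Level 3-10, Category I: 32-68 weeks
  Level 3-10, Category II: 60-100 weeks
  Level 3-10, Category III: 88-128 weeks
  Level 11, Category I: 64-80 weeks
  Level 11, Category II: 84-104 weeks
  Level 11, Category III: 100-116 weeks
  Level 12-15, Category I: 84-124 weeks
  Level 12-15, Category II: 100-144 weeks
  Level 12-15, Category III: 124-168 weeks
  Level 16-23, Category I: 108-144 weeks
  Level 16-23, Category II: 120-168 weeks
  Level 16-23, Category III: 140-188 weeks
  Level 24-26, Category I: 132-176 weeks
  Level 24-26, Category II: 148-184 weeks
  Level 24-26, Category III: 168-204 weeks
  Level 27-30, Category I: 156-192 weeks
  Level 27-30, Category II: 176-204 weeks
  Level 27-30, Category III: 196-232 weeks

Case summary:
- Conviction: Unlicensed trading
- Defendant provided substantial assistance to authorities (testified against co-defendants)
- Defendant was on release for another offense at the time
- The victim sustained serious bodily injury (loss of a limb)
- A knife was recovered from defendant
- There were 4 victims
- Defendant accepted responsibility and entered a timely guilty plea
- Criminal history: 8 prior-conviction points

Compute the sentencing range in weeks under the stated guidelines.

88-128 weeks

Base offense level for unlicensed trading: 2.
S2 does not apply.
S3 applies: 2 + 2 = 4.
S4 applies: 4 − 3 = 1.
S5 applies (level before this adjustment is 1 < 20, so +1): 1 + 1 = 2.
S6 applies (level before this adjustment is 2 < 18, so +3): 2 + 3 = 5.
S7 applies: 5 + 2 = 7.
S8 applies: 7 − 3 = 4.
Final offense level: 4.
Criminal history: 8 prior points → Category III (5+).
Level 4 falls in the 3-10 band.
Grid: Level 3-10 × Category III = 88-128 weeks.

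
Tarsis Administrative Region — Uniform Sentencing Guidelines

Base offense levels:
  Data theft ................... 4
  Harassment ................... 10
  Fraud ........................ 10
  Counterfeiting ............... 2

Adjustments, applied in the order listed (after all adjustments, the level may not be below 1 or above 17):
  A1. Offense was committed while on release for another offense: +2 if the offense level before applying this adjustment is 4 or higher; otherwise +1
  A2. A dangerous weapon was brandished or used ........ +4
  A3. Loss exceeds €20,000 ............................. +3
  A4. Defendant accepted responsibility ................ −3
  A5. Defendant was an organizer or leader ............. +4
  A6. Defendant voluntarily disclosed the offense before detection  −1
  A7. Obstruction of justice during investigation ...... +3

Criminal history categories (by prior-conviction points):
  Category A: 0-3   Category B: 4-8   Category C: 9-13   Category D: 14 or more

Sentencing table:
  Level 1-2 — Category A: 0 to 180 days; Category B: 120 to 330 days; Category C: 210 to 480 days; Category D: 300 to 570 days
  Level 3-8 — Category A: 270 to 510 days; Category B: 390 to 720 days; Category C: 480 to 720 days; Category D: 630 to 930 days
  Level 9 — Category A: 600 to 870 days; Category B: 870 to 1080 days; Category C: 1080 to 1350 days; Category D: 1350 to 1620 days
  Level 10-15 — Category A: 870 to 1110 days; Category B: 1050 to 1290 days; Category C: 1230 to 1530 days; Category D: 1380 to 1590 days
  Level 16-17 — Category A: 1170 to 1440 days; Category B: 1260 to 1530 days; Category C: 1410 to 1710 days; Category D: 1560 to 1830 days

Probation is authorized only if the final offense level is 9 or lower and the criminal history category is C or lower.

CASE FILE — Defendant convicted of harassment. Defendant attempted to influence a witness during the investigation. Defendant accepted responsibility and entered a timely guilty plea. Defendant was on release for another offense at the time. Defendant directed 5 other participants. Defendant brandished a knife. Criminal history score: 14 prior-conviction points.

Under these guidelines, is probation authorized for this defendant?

Base offense level for harassment: 10.
A1 applies (level before this adjustment is 10 ≥ 4, so +2): 10 + 2 = 12.
A2 applies: 12 + 4 = 16.
A4 applies: 16 − 3 = 13.
A5 applies: 13 + 4 = 17.
A7 applies: 17 + 3 = 20.
Level 20 exceeds the maximum of 17; capped at 17.
Final offense level: 17.
Criminal history: 14 prior points → Category D (14+).
Level 17 falls in the 16-17 band.
Grid: Level 16-17 × Category D = 1560-1830 days.
Probation check: level 17 > 9 and category D > C → not eligible.

No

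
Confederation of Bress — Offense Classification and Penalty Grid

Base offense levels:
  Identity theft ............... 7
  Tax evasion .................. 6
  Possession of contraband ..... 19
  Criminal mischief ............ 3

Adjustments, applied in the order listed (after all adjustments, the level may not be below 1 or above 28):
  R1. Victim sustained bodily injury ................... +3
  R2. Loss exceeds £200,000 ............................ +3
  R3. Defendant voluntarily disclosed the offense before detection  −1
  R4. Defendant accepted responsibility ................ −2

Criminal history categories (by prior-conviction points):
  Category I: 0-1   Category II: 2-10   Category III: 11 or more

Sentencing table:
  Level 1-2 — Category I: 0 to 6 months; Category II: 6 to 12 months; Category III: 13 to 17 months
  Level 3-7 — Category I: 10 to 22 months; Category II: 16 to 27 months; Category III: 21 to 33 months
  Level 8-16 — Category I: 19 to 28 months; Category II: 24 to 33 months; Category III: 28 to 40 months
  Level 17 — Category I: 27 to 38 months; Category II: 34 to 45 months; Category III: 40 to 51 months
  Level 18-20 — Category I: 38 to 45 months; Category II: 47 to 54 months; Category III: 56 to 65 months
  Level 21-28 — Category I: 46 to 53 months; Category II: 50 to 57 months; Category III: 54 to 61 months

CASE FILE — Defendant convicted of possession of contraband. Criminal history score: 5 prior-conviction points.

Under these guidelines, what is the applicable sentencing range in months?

47-54 months

Base offense level for possession of contraband: 19.
Final offense level: 19.
Criminal history: 5 prior points → Category II (2-10).
Level 19 falls in the 18-20 band.
Grid: Level 18-20 × Category II = 47-54 months.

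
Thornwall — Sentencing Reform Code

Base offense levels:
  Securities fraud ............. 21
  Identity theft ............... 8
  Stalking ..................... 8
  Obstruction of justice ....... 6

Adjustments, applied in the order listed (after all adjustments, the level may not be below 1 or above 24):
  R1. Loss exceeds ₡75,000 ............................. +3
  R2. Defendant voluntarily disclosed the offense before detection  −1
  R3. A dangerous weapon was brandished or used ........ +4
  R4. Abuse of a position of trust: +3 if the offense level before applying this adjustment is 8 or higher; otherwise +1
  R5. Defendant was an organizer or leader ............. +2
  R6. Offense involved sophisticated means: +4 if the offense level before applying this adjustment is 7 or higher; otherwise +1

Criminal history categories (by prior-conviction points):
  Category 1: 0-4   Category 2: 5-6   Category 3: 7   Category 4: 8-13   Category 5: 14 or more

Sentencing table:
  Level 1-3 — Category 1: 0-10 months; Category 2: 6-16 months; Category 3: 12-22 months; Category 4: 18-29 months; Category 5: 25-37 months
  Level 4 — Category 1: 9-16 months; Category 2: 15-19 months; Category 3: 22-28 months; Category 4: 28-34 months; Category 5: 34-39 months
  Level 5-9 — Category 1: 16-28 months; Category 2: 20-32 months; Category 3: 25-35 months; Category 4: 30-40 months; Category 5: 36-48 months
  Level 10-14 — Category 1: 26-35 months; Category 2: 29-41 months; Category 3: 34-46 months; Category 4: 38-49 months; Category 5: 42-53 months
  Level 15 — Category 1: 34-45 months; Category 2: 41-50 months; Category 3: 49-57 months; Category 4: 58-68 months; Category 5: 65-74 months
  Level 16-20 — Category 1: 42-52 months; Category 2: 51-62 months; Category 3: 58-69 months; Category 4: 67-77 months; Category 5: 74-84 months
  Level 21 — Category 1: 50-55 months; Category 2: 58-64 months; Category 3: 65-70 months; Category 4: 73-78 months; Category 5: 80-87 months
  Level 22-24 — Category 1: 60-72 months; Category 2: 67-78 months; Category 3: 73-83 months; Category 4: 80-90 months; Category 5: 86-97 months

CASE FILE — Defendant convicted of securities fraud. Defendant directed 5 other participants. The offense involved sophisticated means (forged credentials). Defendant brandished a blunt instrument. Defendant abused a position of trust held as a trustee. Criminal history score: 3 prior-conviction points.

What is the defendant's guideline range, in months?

Base offense level for securities fraud: 21.
R1 does not apply.
R2 does not apply.
R3 applies: 21 + 4 = 25.
R4 applies (level before this adjustment is 25 ≥ 8, so +3): 25 + 3 = 28.
R5 applies: 28 + 2 = 30.
R6 applies (level before this adjustment is 30 ≥ 7, so +4): 30 + 4 = 34.
Level 34 exceeds the maximum of 24; capped at 24.
Final offense level: 24.
Criminal history: 3 prior points → Category 1 (0-4).
Level 24 falls in the 22-24 band.
Grid: Level 22-24 × Category 1 = 60-72 months.

60-72 months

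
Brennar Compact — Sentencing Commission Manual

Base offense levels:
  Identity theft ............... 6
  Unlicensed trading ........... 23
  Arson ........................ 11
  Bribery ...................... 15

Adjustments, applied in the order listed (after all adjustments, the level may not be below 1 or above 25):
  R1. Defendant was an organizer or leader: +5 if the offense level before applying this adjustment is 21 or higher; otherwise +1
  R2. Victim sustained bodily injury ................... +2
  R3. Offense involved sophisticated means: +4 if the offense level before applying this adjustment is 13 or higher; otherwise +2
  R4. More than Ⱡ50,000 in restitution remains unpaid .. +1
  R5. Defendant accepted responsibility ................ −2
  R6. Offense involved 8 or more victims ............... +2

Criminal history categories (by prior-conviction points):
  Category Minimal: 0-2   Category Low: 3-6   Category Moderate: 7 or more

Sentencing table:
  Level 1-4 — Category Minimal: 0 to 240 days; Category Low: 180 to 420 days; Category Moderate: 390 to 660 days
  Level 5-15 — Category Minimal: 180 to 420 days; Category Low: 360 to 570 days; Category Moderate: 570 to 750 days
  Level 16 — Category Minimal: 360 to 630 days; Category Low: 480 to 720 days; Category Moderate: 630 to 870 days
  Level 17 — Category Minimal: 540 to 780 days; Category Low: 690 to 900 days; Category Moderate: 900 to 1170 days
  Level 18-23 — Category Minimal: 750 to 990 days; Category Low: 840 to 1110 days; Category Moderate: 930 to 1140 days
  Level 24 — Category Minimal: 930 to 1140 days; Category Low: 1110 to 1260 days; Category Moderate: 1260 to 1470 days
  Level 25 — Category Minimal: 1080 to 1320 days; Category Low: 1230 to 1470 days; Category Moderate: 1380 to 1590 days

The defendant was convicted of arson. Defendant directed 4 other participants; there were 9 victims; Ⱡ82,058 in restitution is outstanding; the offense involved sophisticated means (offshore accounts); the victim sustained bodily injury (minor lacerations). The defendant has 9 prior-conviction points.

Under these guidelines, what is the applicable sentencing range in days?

Base offense level for arson: 11.
R1 applies (level before this adjustment is 11 < 21, so +1): 11 + 1 = 12.
R2 applies: 12 + 2 = 14.
R3 applies (level before this adjustment is 14 ≥ 13, so +4): 14 + 4 = 18.
R4 applies: 18 + 1 = 19.
R5 does not apply.
R6 applies: 19 + 2 = 21.
Final offense level: 21.
Criminal history: 9 prior points → Category Moderate (7+).
Level 21 falls in the 18-23 band.
Grid: Level 18-23 × Category Moderate = 930-1140 days.

930-1140 days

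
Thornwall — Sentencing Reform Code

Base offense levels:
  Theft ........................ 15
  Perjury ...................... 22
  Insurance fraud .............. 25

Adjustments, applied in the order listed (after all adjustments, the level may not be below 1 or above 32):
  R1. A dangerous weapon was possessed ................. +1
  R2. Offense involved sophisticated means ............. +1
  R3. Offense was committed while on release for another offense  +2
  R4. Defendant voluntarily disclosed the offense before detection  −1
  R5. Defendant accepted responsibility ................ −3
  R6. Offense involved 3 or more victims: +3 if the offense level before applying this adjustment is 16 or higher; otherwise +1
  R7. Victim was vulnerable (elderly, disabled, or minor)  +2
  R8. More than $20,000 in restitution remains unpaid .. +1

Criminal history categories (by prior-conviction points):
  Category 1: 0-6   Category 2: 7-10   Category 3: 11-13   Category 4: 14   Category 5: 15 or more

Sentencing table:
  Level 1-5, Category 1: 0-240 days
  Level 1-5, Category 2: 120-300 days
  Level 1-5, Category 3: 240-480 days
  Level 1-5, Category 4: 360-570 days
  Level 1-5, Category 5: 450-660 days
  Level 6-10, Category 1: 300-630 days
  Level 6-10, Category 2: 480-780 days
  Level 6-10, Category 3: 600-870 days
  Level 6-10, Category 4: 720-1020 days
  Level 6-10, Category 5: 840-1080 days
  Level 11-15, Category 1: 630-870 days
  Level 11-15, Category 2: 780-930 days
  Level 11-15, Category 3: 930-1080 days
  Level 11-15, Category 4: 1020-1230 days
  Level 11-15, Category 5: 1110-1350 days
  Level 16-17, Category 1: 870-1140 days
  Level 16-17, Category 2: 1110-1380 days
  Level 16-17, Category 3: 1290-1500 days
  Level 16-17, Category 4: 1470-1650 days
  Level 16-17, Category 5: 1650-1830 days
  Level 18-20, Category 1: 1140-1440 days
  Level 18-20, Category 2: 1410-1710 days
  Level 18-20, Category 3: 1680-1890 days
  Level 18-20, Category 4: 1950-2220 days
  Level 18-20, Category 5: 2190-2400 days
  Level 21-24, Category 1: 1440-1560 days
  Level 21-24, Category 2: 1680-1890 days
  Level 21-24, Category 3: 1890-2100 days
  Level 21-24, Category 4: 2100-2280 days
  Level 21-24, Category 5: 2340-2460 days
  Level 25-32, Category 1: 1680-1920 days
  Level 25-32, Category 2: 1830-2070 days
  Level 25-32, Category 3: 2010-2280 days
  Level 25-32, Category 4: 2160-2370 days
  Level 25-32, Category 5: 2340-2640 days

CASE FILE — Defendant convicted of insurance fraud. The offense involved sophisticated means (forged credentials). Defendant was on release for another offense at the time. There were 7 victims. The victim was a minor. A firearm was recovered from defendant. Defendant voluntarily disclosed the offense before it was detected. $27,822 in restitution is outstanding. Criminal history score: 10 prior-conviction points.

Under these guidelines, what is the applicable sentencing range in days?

Base offense level for insurance fraud: 25.
R1 applies: 25 + 1 = 26.
R2 applies: 26 + 1 = 27.
R3 applies: 27 + 2 = 29.
R4 applies: 29 − 1 = 28.
R6 applies (level before this adjustment is 28 ≥ 16, so +3): 28 + 3 = 31.
R7 applies: 31 + 2 = 33.
R8 applies: 33 + 1 = 34.
Level 34 exceeds the maximum of 32; capped at 32.
Final offense level: 32.
Criminal history: 10 prior points → Category 2 (7-10).
Level 32 falls in the 25-32 band.
Grid: Level 25-32 × Category 2 = 1830-2070 days.

1830-2070 days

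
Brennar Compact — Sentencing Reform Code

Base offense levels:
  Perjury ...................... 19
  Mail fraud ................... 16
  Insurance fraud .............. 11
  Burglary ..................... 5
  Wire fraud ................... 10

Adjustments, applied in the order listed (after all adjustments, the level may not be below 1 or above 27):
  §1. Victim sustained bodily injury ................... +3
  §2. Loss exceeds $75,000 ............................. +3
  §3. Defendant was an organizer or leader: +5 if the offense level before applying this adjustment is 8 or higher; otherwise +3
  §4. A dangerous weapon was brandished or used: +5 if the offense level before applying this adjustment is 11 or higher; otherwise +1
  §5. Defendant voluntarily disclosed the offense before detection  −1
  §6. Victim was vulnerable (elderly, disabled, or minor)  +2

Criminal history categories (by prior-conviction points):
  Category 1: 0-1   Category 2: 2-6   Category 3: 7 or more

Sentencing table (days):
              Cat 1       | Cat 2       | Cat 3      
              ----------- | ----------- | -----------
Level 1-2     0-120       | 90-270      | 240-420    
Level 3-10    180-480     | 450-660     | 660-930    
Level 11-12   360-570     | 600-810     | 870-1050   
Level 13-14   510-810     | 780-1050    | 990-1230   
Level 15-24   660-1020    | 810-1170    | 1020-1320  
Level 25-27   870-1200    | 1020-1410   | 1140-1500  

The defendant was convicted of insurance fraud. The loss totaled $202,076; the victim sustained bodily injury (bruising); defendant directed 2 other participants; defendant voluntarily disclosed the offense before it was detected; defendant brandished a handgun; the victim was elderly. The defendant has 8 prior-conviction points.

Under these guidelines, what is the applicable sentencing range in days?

Base offense level for insurance fraud: 11.
§1 applies: 11 + 3 = 14.
§2 applies: 14 + 3 = 17.
§3 applies (level before this adjustment is 17 ≥ 8, so +5): 17 + 5 = 22.
§4 applies (level before this adjustment is 22 ≥ 11, so +5): 22 + 5 = 27.
§5 applies: 27 − 1 = 26.
§6 applies: 26 + 2 = 28.
Level 28 exceeds the maximum of 27; capped at 27.
Final offense level: 27.
Criminal history: 8 prior points → Category 3 (7+).
Level 27 falls in the 25-27 band.
Grid: Level 25-27 × Category 3 = 1140-1500 days.

1140-1500 days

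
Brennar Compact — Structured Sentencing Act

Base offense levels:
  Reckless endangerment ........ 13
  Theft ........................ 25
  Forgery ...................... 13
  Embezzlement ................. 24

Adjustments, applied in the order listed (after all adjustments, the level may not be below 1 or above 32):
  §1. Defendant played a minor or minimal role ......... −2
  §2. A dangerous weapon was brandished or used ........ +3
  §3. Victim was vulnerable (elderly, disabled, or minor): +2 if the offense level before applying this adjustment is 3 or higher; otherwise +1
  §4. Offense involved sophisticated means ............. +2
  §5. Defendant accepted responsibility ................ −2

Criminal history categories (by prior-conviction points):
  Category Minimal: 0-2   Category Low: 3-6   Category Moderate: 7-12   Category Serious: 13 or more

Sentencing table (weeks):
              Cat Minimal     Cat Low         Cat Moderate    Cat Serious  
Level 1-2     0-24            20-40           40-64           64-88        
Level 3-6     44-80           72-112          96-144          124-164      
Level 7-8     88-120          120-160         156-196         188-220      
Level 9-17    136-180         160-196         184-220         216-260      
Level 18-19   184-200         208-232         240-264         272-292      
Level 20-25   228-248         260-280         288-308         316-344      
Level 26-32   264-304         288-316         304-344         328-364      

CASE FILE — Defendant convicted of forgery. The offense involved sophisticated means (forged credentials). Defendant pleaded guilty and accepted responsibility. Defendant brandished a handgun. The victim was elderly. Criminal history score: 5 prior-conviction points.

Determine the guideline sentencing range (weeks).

208-232 weeks

Base offense level for forgery: 13.
§1 does not apply.
§2 applies: 13 + 3 = 16.
§3 applies (level before this adjustment is 16 ≥ 3, so +2): 16 + 2 = 18.
§4 applies: 18 + 2 = 20.
§5 applies: 20 − 2 = 18.
Final offense level: 18.
Criminal history: 5 prior points → Category Low (3-6).
Level 18 falls in the 18-19 band.
Grid: Level 18-19 × Category Low = 208-232 weeks.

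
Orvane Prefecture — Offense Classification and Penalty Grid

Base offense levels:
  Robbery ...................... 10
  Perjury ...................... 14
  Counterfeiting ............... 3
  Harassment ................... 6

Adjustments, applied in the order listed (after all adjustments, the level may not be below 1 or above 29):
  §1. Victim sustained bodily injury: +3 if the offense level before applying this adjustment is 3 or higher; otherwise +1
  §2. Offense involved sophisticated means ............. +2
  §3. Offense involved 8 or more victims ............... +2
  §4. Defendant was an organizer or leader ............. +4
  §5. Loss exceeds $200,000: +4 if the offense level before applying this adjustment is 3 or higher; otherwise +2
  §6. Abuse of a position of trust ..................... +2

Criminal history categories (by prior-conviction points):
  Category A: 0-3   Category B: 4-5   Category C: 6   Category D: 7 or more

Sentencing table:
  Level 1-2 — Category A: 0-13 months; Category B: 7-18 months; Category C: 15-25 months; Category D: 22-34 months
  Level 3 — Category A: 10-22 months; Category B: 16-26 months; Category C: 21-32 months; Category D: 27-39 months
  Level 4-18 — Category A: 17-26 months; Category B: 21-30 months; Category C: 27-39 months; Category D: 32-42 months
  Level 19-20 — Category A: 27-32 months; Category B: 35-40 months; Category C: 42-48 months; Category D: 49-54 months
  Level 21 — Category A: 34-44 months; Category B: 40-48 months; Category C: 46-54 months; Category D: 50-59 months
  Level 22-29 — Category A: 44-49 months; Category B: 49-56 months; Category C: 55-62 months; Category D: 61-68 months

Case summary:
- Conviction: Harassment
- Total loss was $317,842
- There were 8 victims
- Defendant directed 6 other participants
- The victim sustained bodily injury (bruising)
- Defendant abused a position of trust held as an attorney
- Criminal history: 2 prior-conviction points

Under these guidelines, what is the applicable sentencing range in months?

Base offense level for harassment: 6.
§1 applies (level before this adjustment is 6 ≥ 3, so +3): 6 + 3 = 9.
§2 does not apply.
§3 applies: 9 + 2 = 11.
§4 applies: 11 + 4 = 15.
§5 applies (level before this adjustment is 15 ≥ 3, so +4): 15 + 4 = 19.
§6 applies: 19 + 2 = 21.
Final offense level: 21.
Criminal history: 2 prior points → Category A (0-3).
Level 21 falls in the 21 band.
Grid: Level 21 × Category A = 34-44 months.

34-44 months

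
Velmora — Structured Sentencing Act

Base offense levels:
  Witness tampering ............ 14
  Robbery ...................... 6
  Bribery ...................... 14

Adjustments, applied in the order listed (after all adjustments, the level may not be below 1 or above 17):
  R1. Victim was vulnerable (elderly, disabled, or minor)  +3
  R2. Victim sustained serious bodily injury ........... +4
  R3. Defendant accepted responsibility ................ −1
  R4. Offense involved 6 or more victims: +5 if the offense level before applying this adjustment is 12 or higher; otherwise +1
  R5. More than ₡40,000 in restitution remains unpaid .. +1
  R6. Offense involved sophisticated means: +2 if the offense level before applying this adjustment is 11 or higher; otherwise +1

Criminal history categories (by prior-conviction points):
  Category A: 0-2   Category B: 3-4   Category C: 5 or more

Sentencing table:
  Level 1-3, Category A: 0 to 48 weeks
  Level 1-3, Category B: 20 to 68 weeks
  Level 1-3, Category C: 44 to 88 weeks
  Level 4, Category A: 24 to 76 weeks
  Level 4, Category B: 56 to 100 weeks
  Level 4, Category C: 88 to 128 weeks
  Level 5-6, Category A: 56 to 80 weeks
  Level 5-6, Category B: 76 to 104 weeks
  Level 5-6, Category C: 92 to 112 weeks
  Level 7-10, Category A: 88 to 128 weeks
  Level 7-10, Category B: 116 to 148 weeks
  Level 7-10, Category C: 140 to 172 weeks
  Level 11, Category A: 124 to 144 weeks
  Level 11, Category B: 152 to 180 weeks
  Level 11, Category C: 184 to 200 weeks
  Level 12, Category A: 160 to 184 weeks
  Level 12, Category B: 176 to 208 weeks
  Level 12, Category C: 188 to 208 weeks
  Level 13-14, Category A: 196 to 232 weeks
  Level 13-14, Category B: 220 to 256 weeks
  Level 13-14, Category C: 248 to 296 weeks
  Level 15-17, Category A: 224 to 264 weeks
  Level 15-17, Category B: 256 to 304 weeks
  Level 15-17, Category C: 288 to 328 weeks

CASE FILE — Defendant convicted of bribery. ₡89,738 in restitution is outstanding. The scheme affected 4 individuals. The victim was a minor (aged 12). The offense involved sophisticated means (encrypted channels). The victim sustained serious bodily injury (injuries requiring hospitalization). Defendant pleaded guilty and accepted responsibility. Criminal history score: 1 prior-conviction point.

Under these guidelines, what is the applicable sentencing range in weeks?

Base offense level for bribery: 14.
R1 applies: 14 + 3 = 17.
R2 applies: 17 + 4 = 21.
R3 applies: 21 − 1 = 20.
R4 does not apply.
R5 applies: 20 + 1 = 21.
R6 applies (level before this adjustment is 21 ≥ 11, so +2): 21 + 2 = 23.
Level 23 exceeds the maximum of 17; capped at 17.
Final offense level: 17.
Criminal history: 1 prior point → Category A (0-2).
Level 17 falls in the 15-17 band.
Grid: Level 15-17 × Category A = 224-264 weeks.

224-264 weeks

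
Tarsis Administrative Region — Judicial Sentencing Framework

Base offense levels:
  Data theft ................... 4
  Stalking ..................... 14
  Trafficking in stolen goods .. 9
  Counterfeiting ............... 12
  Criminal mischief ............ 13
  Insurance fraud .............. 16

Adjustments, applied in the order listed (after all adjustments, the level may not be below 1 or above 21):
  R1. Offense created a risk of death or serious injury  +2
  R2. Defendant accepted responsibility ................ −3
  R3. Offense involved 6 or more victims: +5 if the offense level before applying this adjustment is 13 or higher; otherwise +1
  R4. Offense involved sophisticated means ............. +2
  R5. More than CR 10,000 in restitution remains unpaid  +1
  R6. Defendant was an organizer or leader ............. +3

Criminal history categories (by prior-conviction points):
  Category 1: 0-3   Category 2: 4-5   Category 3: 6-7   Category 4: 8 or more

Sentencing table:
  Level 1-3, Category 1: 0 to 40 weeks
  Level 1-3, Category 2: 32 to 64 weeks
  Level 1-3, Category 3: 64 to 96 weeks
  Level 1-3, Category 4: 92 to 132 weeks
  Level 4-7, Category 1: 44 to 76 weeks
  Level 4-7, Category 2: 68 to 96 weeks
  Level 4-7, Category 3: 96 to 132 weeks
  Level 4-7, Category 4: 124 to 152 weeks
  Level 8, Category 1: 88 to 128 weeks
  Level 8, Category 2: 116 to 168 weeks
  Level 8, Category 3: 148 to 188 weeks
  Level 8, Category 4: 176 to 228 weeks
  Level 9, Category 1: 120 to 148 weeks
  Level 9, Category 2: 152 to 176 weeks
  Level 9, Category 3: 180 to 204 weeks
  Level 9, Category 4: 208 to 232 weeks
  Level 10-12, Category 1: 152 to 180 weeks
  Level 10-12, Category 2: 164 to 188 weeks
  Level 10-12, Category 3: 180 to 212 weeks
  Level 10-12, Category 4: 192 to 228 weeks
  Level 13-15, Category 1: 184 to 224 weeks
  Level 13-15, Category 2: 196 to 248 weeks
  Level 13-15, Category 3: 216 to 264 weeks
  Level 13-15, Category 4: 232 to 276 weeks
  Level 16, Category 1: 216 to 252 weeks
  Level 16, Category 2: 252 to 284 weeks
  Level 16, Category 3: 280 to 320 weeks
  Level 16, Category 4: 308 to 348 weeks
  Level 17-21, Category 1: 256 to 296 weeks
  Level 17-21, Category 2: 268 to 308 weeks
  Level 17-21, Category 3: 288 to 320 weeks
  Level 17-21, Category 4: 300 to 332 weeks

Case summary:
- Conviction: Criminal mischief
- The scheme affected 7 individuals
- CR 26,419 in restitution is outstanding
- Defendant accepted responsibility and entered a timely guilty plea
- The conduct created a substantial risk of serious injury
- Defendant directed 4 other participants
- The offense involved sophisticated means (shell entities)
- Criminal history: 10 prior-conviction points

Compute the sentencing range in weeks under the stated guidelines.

300-332 weeks

Base offense level for criminal mischief: 13.
R1 applies: 13 + 2 = 15.
R2 applies: 15 − 3 = 12.
R3 applies (level before this adjustment is 12 < 13, so +1): 12 + 1 = 13.
R4 applies: 13 + 2 = 15.
R5 applies: 15 + 1 = 16.
R6 applies: 16 + 3 = 19.
Final offense level: 19.
Criminal history: 10 prior points → Category 4 (8+).
Level 19 falls in the 17-21 band.
Grid: Level 17-21 × Category 4 = 300-332 weeks.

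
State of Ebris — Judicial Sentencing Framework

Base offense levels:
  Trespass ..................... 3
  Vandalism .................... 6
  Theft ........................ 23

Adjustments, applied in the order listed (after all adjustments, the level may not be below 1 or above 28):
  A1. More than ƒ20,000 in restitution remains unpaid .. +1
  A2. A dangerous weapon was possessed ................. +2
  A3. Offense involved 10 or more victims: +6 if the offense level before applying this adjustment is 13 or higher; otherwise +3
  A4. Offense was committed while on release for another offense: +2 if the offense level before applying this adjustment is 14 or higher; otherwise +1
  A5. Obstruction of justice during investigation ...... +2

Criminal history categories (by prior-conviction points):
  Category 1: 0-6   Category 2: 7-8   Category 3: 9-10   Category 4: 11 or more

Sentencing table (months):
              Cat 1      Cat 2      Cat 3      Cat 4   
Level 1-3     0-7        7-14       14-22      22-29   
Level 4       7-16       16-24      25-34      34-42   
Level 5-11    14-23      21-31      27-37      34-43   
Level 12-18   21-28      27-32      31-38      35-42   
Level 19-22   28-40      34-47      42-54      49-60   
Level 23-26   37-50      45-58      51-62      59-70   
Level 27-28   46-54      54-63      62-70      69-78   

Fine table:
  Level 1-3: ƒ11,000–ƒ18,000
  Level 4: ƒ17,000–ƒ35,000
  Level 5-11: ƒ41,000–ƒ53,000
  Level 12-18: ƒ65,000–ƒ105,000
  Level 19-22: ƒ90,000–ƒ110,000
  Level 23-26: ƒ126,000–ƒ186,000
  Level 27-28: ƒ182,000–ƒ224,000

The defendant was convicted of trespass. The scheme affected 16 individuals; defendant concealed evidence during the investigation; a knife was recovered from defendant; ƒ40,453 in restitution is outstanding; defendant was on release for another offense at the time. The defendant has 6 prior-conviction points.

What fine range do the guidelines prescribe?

Base offense level for trespass: 3.
A1 applies: 3 + 1 = 4.
A2 applies: 4 + 2 = 6.
A3 applies (level before this adjustment is 6 < 13, so +3): 6 + 3 = 9.
A4 applies (level before this adjustment is 9 < 14, so +1): 9 + 1 = 10.
A5 applies: 10 + 2 = 12.
Final offense level: 12.
Level 12 falls in the 12-18 band.
Fine table: Level 12-18 → ƒ65,000–ƒ105,000.

ƒ65,000–ƒ105,000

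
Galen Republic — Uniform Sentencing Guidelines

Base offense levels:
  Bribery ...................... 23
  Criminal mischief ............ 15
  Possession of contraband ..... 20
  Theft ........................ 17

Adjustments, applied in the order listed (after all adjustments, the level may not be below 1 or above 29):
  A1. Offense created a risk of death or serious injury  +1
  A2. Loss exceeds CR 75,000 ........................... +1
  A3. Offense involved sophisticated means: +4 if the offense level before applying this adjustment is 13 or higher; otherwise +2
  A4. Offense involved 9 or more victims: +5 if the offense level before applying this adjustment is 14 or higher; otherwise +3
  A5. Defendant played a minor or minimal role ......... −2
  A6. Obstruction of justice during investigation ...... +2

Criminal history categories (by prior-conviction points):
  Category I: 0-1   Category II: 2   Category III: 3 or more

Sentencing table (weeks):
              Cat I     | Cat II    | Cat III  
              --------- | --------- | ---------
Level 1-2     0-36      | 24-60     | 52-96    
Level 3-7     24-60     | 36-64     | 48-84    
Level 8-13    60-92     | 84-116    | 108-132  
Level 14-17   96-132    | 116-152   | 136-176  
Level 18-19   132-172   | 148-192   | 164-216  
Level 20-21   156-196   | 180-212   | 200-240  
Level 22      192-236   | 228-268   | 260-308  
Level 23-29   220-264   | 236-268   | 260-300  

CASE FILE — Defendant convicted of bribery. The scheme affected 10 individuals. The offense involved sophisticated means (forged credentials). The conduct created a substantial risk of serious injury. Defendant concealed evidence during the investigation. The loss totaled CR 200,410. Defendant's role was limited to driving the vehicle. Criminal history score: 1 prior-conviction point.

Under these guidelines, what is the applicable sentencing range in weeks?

Base offense level for bribery: 23.
A1 applies: 23 + 1 = 24.
A2 applies: 24 + 1 = 25.
A3 applies (level before this adjustment is 25 ≥ 13, so +4): 25 + 4 = 29.
A4 applies (level before this adjustment is 29 ≥ 14, so +5): 29 + 5 = 34.
A5 applies: 34 − 2 = 32.
A6 applies: 32 + 2 = 34.
Level 34 exceeds the maximum of 29; capped at 29.
Final offense level: 29.
Criminal history: 1 prior point → Category I (0-1).
Level 29 falls in the 23-29 band.
Grid: Level 23-29 × Category I = 220-264 weeks.

220-264 weeks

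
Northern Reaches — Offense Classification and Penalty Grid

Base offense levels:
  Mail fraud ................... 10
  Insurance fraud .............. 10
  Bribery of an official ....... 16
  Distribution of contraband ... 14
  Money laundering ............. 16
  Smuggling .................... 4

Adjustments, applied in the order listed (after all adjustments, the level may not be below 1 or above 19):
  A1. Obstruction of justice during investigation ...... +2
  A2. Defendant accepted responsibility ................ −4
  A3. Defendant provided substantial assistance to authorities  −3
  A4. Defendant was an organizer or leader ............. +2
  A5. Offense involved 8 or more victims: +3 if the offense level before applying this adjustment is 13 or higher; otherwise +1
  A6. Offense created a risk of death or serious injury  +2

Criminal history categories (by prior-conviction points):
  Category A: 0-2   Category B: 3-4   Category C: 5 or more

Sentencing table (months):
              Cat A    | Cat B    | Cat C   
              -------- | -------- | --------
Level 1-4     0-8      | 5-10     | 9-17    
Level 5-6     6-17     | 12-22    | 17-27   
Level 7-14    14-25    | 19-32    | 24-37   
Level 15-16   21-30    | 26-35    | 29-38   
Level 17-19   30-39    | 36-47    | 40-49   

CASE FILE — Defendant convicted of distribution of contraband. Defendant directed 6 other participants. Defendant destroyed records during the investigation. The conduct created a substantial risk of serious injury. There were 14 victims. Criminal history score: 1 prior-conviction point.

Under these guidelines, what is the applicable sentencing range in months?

Base offense level for distribution of contraband: 14.
A1 applies: 14 + 2 = 16.
A2 does not apply.
A3 does not apply.
A4 applies: 16 + 2 = 18.
A5 applies (level before this adjustment is 18 ≥ 13, so +3): 18 + 3 = 21.
A6 applies: 21 + 2 = 23.
Level 23 exceeds the maximum of 19; capped at 19.
Final offense level: 19.
Criminal history: 1 prior point → Category A (0-2).
Level 19 falls in the 17-19 band.
Grid: Level 17-19 × Category A = 30-39 months.

30-39 months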